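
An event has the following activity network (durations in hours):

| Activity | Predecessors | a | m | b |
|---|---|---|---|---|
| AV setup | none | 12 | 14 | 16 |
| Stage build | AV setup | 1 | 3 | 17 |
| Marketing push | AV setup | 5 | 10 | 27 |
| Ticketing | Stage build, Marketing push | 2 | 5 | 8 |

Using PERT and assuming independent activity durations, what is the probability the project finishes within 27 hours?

0.150

te_AV setup = (12 + 4·14 + 16)/6 = 84/6 = 14; σ²_AV setup = ((16−12)/6)² = 0.444
te_Stage build = (1 + 4·3 + 17)/6 = 30/6 = 5; σ²_Stage build = ((17−1)/6)² = 7.111
te_Marketing push = (5 + 4·10 + 27)/6 = 72/6 = 12; σ²_Marketing push = ((27−5)/6)² = 13.444
te_Ticketing = (2 + 4·5 + 8)/6 = 30/6 = 5; σ²_Ticketing = ((8−2)/6)² = 1.000

Forward pass:
ES_AV setup = 0; EF_AV setup = 14
ES_Stage build = 14; EF_Stage build = 14+5 = 19
ES_Marketing push = 14; EF_Marketing push = 14+12 = 26
ES_Ticketing = max(EF_Stage build=19, EF_Marketing push=26) = 26; EF_Ticketing = 26+5 = 31
Expected project duration μ = 31 hours. Critical path: AV setup → Marketing push → Ticketing.

Variance along critical path = 0.444 + 13.444 + 1.000 = 14.889; σ = √14.889 = 3.859 hours.
Z = (27 − 31) / 3.859 = -1.037
P(T ≤ 27) = Φ(-1.037) ≈ 0.150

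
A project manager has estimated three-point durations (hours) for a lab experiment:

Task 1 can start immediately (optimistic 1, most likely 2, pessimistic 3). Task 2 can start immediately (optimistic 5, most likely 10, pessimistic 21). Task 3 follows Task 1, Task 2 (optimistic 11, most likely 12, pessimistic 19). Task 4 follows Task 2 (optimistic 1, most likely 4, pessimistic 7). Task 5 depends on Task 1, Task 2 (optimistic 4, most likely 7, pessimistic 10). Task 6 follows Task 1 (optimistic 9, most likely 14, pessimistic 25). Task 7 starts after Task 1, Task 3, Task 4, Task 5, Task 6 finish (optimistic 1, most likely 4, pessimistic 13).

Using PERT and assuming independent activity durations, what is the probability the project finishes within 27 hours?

0.289

te_Task 1 = (1 + 4·2 + 3)/6 = 12/6 = 2; σ²_Task 1 = ((3−1)/6)² = 0.111
te_Task 2 = (5 + 4·10 + 21)/6 = 66/6 = 11; σ²_Task 2 = ((21−5)/6)² = 7.111
te_Task 3 = (11 + 4·12 + 19)/6 = 78/6 = 13; σ²_Task 3 = ((19−11)/6)² = 1.778
te_Task 4 = (1 + 4·4 + 7)/6 = 24/6 = 4; σ²_Task 4 = ((7−1)/6)² = 1.000
te_Task 5 = (4 + 4·7 + 10)/6 = 42/6 = 7; σ²_Task 5 = ((10−4)/6)² = 1.000
te_Task 6 = (9 + 4·14 + 25)/6 = 90/6 = 15; σ²_Task 6 = ((25−9)/6)² = 7.111
te_Task 7 = (1 + 4·4 + 13)/6 = 30/6 = 5; σ²_Task 7 = ((13−1)/6)² = 4.000

Forward pass:
ES_Task 1 = 0; EF_Task 1 = 2
ES_Task 2 = 0; EF_Task 2 = 11
ES_Task 3 = max(EF_Task 1=2, EF_Task 2=11) = 11; EF_Task 3 = 11+13 = 24
ES_Task 4 = 11; EF_Task 4 = 11+4 = 15
ES_Task 5 = max(EF_Task 1=2, EF_Task 2=11) = 11; EF_Task 5 = 11+7 = 18
ES_Task 6 = 2; EF_Task 6 = 2+15 = 17
ES_Task 7 = max(EF_Task 1=2, EF_Task 3=24, EF_Task 4=15, EF_Task 5=18, EF_Task 6=17) = 24; EF_Task 7 = 24+5 = 29
Expected project duration μ = 29 hours. Critical path: Task 2 → Task 3 → Task 7.

Variance along critical path = 7.111 + 1.778 + 4.000 = 12.889; σ = √12.889 = 3.590 hours.
Z = (27 − 29) / 3.590 = -0.557
P(T ≤ 27) = Φ(-0.557) ≈ 0.289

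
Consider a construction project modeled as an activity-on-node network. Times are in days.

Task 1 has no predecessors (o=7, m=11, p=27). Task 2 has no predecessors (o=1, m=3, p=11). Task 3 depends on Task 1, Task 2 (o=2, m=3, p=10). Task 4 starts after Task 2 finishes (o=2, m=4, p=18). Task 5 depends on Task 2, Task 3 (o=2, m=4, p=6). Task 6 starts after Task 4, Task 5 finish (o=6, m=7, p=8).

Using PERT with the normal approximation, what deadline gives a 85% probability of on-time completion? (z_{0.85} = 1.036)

te_Task 1 = (7 + 4·11 + 27)/6 = 78/6 = 13; σ²_Task 1 = ((27−7)/6)² = 11.111
te_Task 2 = (1 + 4·3 + 11)/6 = 24/6 = 4; σ²_Task 2 = ((11−1)/6)² = 2.778
te_Task 3 = (2 + 4·3 + 10)/6 = 24/6 = 4; σ²_Task 3 = ((10−2)/6)² = 1.778
te_Task 4 = (2 + 4·4 + 18)/6 = 36/6 = 6; σ²_Task 4 = ((18−2)/6)² = 7.111
te_Task 5 = (2 + 4·4 + 6)/6 = 24/6 = 4; σ²_Task 5 = ((6−2)/6)² = 0.444
te_Task 6 = (6 + 4·7 + 8)/6 = 42/6 = 7; σ²_Task 6 = ((8−6)/6)² = 0.111

Forward pass:
ES_Task 1 = 0; EF_Task 1 = 13
ES_Task 2 = 0; EF_Task 2 = 4
ES_Task 3 = max(EF_Task 1=13, EF_Task 2=4) = 13; EF_Task 3 = 13+4 = 17
ES_Task 4 = 4; EF_Task 4 = 4+6 = 10
ES_Task 5 = max(EF_Task 2=4, EF_Task 3=17) = 17; EF_Task 5 = 17+4 = 21
ES_Task 6 = max(EF_Task 4=10, EF_Task 5=21) = 21; EF_Task 6 = 21+7 = 28
Expected project duration μ = 28 days. Critical path: Task 1 → Task 3 → Task 5 → Task 6.

Variance along critical path = 11.111 + 1.778 + 0.444 + 0.111 = 13.444; σ = 3.667 days.
D = μ + z·σ = 28 + 1.036·3.667 = 31.8 days

31.8 days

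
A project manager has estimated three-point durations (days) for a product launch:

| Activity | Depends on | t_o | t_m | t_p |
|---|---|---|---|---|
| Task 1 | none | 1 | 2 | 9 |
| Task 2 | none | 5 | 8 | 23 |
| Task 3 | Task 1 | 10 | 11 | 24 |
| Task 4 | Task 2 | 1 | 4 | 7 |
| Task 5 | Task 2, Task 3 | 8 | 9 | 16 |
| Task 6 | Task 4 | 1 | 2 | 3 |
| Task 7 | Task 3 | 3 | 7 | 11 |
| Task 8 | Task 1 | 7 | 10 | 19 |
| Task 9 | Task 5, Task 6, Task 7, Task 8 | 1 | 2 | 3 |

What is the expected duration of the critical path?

te_Task 1 = (1 + 4·2 + 9)/6 = 18/6 = 3
te_Task 2 = (5 + 4·8 + 23)/6 = 60/6 = 10
te_Task 3 = (10 + 4·11 + 24)/6 = 78/6 = 13
te_Task 4 = (1 + 4·4 + 7)/6 = 24/6 = 4
te_Task 5 = (8 + 4·9 + 16)/6 = 60/6 = 10
te_Task 6 = (1 + 4·2 + 3)/6 = 12/6 = 2
te_Task 7 = (3 + 4·7 + 11)/6 = 42/6 = 7
te_Task 8 = (7 + 4·10 + 19)/6 = 66/6 = 11
te_Task 9 = (1 + 4·2 + 3)/6 = 12/6 = 2

Forward pass:
ES_Task 1 = 0; EF_Task 1 = 3
ES_Task 2 = 0; EF_Task 2 = 10
ES_Task 3 = 3; EF_Task 3 = 3+13 = 16
ES_Task 4 = 10; EF_Task 4 = 10+4 = 14
ES_Task 5 = max(EF_Task 2=10, EF_Task 3=16) = 16; EF_Task 5 = 16+10 = 26
ES_Task 6 = 14; EF_Task 6 = 14+2 = 16
ES_Task 7 = 16; EF_Task 7 = 16+7 = 23
ES_Task 8 = 3; EF_Task 8 = 3+11 = 14
ES_Task 9 = max(EF_Task 5=26, EF_Task 6=16, EF_Task 7=23, EF_Task 8=14) = 26; EF_Task 9 = 26+2 = 28
Expected project duration μ = 28 days. Critical path: Task 1 → Task 3 → Task 5 → Task 9.

28 days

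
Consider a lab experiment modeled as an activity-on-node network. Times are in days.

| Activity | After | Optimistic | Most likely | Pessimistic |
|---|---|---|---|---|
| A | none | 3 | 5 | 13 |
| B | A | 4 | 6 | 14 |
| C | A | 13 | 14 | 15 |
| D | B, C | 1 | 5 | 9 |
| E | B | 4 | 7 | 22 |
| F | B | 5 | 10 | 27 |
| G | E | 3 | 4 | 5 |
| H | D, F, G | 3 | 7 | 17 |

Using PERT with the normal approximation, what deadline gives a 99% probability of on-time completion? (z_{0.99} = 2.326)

44.4 days

te_A = (3 + 4·5 + 13)/6 = 36/6 = 6; σ²_A = ((13−3)/6)² = 2.778
te_B = (4 + 4·6 + 14)/6 = 42/6 = 7; σ²_B = ((14−4)/6)² = 2.778
te_C = (13 + 4·14 + 15)/6 = 84/6 = 14; σ²_C = ((15−13)/6)² = 0.111
te_D = (1 + 4·5 + 9)/6 = 30/6 = 5; σ²_D = ((9−1)/6)² = 1.778
te_E = (4 + 4·7 + 22)/6 = 54/6 = 9; σ²_E = ((22−4)/6)² = 9.000
te_F = (5 + 4·10 + 27)/6 = 72/6 = 12; σ²_F = ((27−5)/6)² = 13.444
te_G = (3 + 4·4 + 5)/6 = 24/6 = 4; σ²_G = ((5−3)/6)² = 0.111
te_H = (3 + 4·7 + 17)/6 = 48/6 = 8; σ²_H = ((17−3)/6)² = 5.444

Forward pass:
ES_A = 0; EF_A = 6
ES_B = 6; EF_B = 6+7 = 13
ES_C = 6; EF_C = 6+14 = 20
ES_D = max(EF_B=13, EF_C=20) = 20; EF_D = 20+5 = 25
ES_E = 13; EF_E = 13+9 = 22
ES_F = 13; EF_F = 13+12 = 25
ES_G = 22; EF_G = 22+4 = 26
ES_H = max(EF_D=25, EF_F=25, EF_G=26) = 26; EF_H = 26+8 = 34
Expected project duration μ = 34 days. Critical path: A → B → E → G → H.

Variance along critical path = 2.778 + 2.778 + 9.000 + 0.111 + 5.444 = 20.111; σ = 4.485 days.
D = μ + z·σ = 34 + 2.326·4.485 = 44.4 days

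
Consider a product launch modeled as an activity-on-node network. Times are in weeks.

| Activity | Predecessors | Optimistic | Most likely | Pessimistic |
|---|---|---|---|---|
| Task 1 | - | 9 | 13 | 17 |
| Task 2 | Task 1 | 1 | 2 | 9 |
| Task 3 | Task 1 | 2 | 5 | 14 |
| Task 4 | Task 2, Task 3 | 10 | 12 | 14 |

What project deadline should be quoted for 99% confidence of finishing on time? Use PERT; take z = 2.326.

36.8 weeks

te_Task 1 = (9 + 4·13 + 17)/6 = 78/6 = 13; σ²_Task 1 = ((17−9)/6)² = 1.778
te_Task 2 = (1 + 4·2 + 9)/6 = 18/6 = 3; σ²_Task 2 = ((9−1)/6)² = 1.778
te_Task 3 = (2 + 4·5 + 14)/6 = 36/6 = 6; σ²_Task 3 = ((14−2)/6)² = 4.000
te_Task 4 = (10 + 4·12 + 14)/6 = 72/6 = 12; σ²_Task 4 = ((14−10)/6)² = 0.444

Forward pass:
ES_Task 1 = 0; EF_Task 1 = 13
ES_Task 2 = 13; EF_Task 2 = 13+3 = 16
ES_Task 3 = 13; EF_Task 3 = 13+6 = 19
ES_Task 4 = max(EF_Task 2=16, EF_Task 3=19) = 19; EF_Task 4 = 19+12 = 31
Expected project duration μ = 31 weeks. Critical path: Task 1 → Task 3 → Task 4.

Variance along critical path = 1.778 + 4.000 + 0.444 = 6.222; σ = 2.494 weeks.
D = μ + z·σ = 31 + 2.326·2.494 = 36.8 weeks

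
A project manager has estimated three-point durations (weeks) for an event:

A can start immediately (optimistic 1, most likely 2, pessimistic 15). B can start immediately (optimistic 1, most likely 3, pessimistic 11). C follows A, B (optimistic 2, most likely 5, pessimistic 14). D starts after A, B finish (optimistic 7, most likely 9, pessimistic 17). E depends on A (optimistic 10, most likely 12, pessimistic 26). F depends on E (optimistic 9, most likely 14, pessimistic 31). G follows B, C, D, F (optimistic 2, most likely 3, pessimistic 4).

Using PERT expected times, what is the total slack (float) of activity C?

24 weeks

te_A = (1 + 4·2 + 15)/6 = 24/6 = 4
te_B = (1 + 4·3 + 11)/6 = 24/6 = 4
te_C = (2 + 4·5 + 14)/6 = 36/6 = 6
te_D = (7 + 4·9 + 17)/6 = 60/6 = 10
te_E = (10 + 4·12 + 26)/6 = 84/6 = 14
te_F = (9 + 4·14 + 31)/6 = 96/6 = 16
te_G = (2 + 4·3 + 4)/6 = 18/6 = 3

Forward pass:
ES_A = 0; EF_A = 4
ES_B = 0; EF_B = 4
ES_C = max(EF_A=4, EF_B=4) = 4; EF_C = 4+6 = 10
ES_D = max(EF_A=4, EF_B=4) = 4; EF_D = 4+10 = 14
ES_E = 4; EF_E = 4+14 = 18
ES_F = 18; EF_F = 18+16 = 34
ES_G = max(EF_B=4, EF_C=10, EF_D=14, EF_F=34) = 34; EF_G = 34+3 = 37
Expected project duration μ = 37 weeks. Critical path: A → E → F → G.

Backward pass:
LF_G = 37; LS_G = 37−3 = 34
LF_F = LS_G = 34; LS_F = 34−16 = 18
LF_E = LS_F = 18; LS_E = 18−14 = 4
LF_D = LS_G = 34; LS_D = 34−10 = 24
LF_C = LS_G = 34; LS_C = 34−6 = 28
LF_B = min(LS_C=28, LS_D=24, LS_G=34) = 24; LS_B = 24−4 = 20
LF_A = min(LS_C=28, LS_D=24, LS_E=4) = 4; LS_A = 4−4 = 0
Slack_C = LS_C − ES_C = 28 − 4 = 24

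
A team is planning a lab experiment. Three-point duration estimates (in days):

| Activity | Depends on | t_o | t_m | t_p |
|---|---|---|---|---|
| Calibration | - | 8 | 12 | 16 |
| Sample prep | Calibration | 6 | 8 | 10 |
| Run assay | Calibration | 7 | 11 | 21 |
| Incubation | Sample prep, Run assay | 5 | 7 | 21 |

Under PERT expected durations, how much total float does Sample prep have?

4 days

te_Calibration = (8 + 4·12 + 16)/6 = 72/6 = 12
te_Sample prep = (6 + 4·8 + 10)/6 = 48/6 = 8
te_Run assay = (7 + 4·11 + 21)/6 = 72/6 = 12
te_Incubation = (5 + 4·7 + 21)/6 = 54/6 = 9

Forward pass:
ES_Calibration = 0; EF_Calibration = 12
ES_Sample prep = 12; EF_Sample prep = 12+8 = 20
ES_Run assay = 12; EF_Run assay = 12+12 = 24
ES_Incubation = max(EF_Sample prep=20, EF_Run assay=24) = 24; EF_Incubation = 24+9 = 33
Expected project duration μ = 33 days. Critical path: Calibration → Run assay → Incubation.

Backward pass:
LF_Incubation = 33; LS_Incubation = 33−9 = 24
LF_Run assay = LS_Incubation = 24; LS_Run assay = 24−12 = 12
LF_Sample prep = LS_Incubation = 24; LS_Sample prep = 24−8 = 16
LF_Calibration = min(LS_Sample prep=16, LS_Run assay=12) = 12; LS_Calibration = 12−12 = 0
Slack_Sample prep = LS_Sample prep − ES_Sample prep = 16 − 12 = 4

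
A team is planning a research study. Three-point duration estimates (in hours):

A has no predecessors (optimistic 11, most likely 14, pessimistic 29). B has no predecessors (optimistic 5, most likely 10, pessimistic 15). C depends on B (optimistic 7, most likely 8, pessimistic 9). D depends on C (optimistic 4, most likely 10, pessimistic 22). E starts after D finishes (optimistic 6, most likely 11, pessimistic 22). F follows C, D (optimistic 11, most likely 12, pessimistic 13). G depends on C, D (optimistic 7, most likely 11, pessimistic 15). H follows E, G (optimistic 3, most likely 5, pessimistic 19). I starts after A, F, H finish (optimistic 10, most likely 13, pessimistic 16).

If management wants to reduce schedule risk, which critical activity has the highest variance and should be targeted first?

te_A = (11 + 4·14 + 29)/6 = 96/6 = 16; σ²_A = ((29−11)/6)² = 9.000
te_B = (5 + 4·10 + 15)/6 = 60/6 = 10; σ²_B = ((15−5)/6)² = 2.778
te_C = (7 + 4·8 + 9)/6 = 48/6 = 8; σ²_C = ((9−7)/6)² = 0.111
te_D = (4 + 4·10 + 22)/6 = 66/6 = 11; σ²_D = ((22−4)/6)² = 9.000
te_E = (6 + 4·11 + 22)/6 = 72/6 = 12; σ²_E = ((22−6)/6)² = 7.111
te_F = (11 + 4·12 + 13)/6 = 72/6 = 12; σ²_F = ((13−11)/6)² = 0.111
te_G = (7 + 4·11 + 15)/6 = 66/6 = 11; σ²_G = ((15−7)/6)² = 1.778
te_H = (3 + 4·5 + 19)/6 = 42/6 = 7; σ²_H = ((19−3)/6)² = 7.111
te_I = (10 + 4·13 + 16)/6 = 78/6 = 13; σ²_I = ((16−10)/6)² = 1.000

Forward pass:
ES_A = 0; EF_A = 16
ES_B = 0; EF_B = 10
ES_C = 10; EF_C = 10+8 = 18
ES_D = 18; EF_D = 18+11 = 29
ES_E = 29; EF_E = 29+12 = 41
ES_F = max(EF_C=18, EF_D=29) = 29; EF_F = 29+12 = 41
ES_G = max(EF_C=18, EF_D=29) = 29; EF_G = 29+11 = 40
ES_H = max(EF_E=41, EF_G=40) = 41; EF_H = 41+7 = 48
ES_I = max(EF_A=16, EF_F=41, EF_H=48) = 48; EF_I = 48+13 = 61
Expected project duration μ = 61 hours. Critical path: B → C → D → E → H → I.

Variances on critical path: σ²_B=2.778, σ²_C=0.111, σ²_D=9.000, σ²_E=7.111, σ²_H=7.111, σ²_I=1.000.
Largest is σ²_D = 9.000.

D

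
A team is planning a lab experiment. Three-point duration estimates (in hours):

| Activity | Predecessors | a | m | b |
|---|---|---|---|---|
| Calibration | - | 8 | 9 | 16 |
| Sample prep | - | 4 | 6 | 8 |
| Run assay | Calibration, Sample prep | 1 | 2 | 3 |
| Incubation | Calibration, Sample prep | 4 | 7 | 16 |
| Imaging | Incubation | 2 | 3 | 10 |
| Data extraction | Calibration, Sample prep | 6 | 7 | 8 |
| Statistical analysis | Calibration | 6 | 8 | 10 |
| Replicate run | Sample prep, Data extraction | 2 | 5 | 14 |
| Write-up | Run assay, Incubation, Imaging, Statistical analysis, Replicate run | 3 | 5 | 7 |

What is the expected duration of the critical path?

28 hours

te_Calibration = (8 + 4·9 + 16)/6 = 60/6 = 10
te_Sample prep = (4 + 4·6 + 8)/6 = 36/6 = 6
te_Run assay = (1 + 4·2 + 3)/6 = 12/6 = 2
te_Incubation = (4 + 4·7 + 16)/6 = 48/6 = 8
te_Imaging = (2 + 4·3 + 10)/6 = 24/6 = 4
te_Data extraction = (6 + 4·7 + 8)/6 = 42/6 = 7
te_Statistical analysis = (6 + 4·8 + 10)/6 = 48/6 = 8
te_Replicate run = (2 + 4·5 + 14)/6 = 36/6 = 6
te_Write-up = (3 + 4·5 + 7)/6 = 30/6 = 5

Forward pass:
ES_Calibration = 0; EF_Calibration = 10
ES_Sample prep = 0; EF_Sample prep = 6
ES_Run assay = max(EF_Calibration=10, EF_Sample prep=6) = 10; EF_Run assay = 10+2 = 12
ES_Incubation = max(EF_Calibration=10, EF_Sample prep=6) = 10; EF_Incubation = 10+8 = 18
ES_Imaging = 18; EF_Imaging = 18+4 = 22
ES_Data extraction = max(EF_Calibration=10, EF_Sample prep=6) = 10; EF_Data extraction = 10+7 = 17
ES_Statistical analysis = 10; EF_Statistical analysis = 10+8 = 18
ES_Replicate run = max(EF_Sample prep=6, EF_Data extraction=17) = 17; EF_Replicate run = 17+6 = 23
ES_Write-up = max(EF_Run assay=12, EF_Incubation=18, EF_Imaging=22, EF_Statistical analysis=18, EF_Replicate run=23) = 23; EF_Write-up = 23+5 = 28
Expected project duration μ = 28 hours. Critical path: Calibration → Data extraction → Replicate run → Write-up.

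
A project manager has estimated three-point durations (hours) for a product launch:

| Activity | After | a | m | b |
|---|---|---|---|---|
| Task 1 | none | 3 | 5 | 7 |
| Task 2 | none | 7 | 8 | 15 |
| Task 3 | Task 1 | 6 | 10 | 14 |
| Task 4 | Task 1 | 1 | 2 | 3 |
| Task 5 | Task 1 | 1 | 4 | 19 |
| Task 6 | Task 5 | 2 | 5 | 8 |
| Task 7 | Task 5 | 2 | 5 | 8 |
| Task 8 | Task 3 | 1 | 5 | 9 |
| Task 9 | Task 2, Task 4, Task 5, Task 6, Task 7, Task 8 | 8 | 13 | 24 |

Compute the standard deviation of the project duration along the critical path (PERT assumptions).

te_Task 1 = (3 + 4·5 + 7)/6 = 30/6 = 5; σ²_Task 1 = ((7−3)/6)² = 0.444
te_Task 2 = (7 + 4·8 + 15)/6 = 54/6 = 9; σ²_Task 2 = ((15−7)/6)² = 1.778
te_Task 3 = (6 + 4·10 + 14)/6 = 60/6 = 10; σ²_Task 3 = ((14−6)/6)² = 1.778
te_Task 4 = (1 + 4·2 + 3)/6 = 12/6 = 2; σ²_Task 4 = ((3−1)/6)² = 0.111
te_Task 5 = (1 + 4·4 + 19)/6 = 36/6 = 6; σ²_Task 5 = ((19−1)/6)² = 9.000
te_Task 6 = (2 + 4·5 + 8)/6 = 30/6 = 5; σ²_Task 6 = ((8−2)/6)² = 1.000
te_Task 7 = (2 + 4·5 + 8)/6 = 30/6 = 5; σ²_Task 7 = ((8−2)/6)² = 1.000
te_Task 8 = (1 + 4·5 + 9)/6 = 30/6 = 5; σ²_Task 8 = ((9−1)/6)² = 1.778
te_Task 9 = (8 + 4·13 + 24)/6 = 84/6 = 14; σ²_Task 9 = ((24−8)/6)² = 7.111

Forward pass:
ES_Task 1 = 0; EF_Task 1 = 5
ES_Task 2 = 0; EF_Task 2 = 9
ES_Task 3 = 5; EF_Task 3 = 5+10 = 15
ES_Task 4 = 5; EF_Task 4 = 5+2 = 7
ES_Task 5 = 5; EF_Task 5 = 5+6 = 11
ES_Task 6 = 11; EF_Task 6 = 11+5 = 16
ES_Task 7 = 11; EF_Task 7 = 11+5 = 16
ES_Task 8 = 15; EF_Task 8 = 15+5 = 20
ES_Task 9 = max(EF_Task 2=9, EF_Task 4=7, EF_Task 5=11, EF_Task 6=16, EF_Task 7=16, EF_Task 8=20) = 20; EF_Task 9 = 20+14 = 34
Expected project duration μ = 34 hours. Critical path: Task 1 → Task 3 → Task 8 → Task 9.

Variance along critical path = 0.444 + 1.778 + 1.778 + 7.111 = 11.111
σ = √11.111 = 3.333 hours

3.33 hours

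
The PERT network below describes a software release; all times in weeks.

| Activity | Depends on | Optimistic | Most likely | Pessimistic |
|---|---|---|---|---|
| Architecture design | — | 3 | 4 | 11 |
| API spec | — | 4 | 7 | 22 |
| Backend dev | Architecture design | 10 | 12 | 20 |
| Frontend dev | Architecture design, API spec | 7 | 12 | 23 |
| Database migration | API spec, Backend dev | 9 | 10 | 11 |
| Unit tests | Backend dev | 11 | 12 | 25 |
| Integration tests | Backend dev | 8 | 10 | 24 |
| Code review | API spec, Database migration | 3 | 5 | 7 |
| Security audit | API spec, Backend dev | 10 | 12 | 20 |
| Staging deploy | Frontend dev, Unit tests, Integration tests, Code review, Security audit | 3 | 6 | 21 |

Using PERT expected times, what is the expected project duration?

41 weeks

te_Architecture design = (3 + 4·4 + 11)/6 = 30/6 = 5
te_API spec = (4 + 4·7 + 22)/6 = 54/6 = 9
te_Backend dev = (10 + 4·12 + 20)/6 = 78/6 = 13
te_Frontend dev = (7 + 4·12 + 23)/6 = 78/6 = 13
te_Database migration = (9 + 4·10 + 11)/6 = 60/6 = 10
te_Unit tests = (11 + 4·12 + 25)/6 = 84/6 = 14
te_Integration tests = (8 + 4·10 + 24)/6 = 72/6 = 12
te_Code review = (3 + 4·5 + 7)/6 = 30/6 = 5
te_Security audit = (10 + 4·12 + 20)/6 = 78/6 = 13
te_Staging deploy = (3 + 4·6 + 21)/6 = 48/6 = 8

Forward pass:
ES_Architecture design = 0; EF_Architecture design = 5
ES_API spec = 0; EF_API spec = 9
ES_Backend dev = 5; EF_Backend dev = 5+13 = 18
ES_Frontend dev = max(EF_Architecture design=5, EF_API spec=9) = 9; EF_Frontend dev = 9+13 = 22
ES_Database migration = max(EF_API spec=9, EF_Backend dev=18) = 18; EF_Database migration = 18+10 = 28
ES_Unit tests = 18; EF_Unit tests = 18+14 = 32
ES_Integration tests = 18; EF_Integration tests = 18+12 = 30
ES_Code review = max(EF_API spec=9, EF_Database migration=28) = 28; EF_Code review = 28+5 = 33
ES_Security audit = max(EF_API spec=9, EF_Backend dev=18) = 18; EF_Security audit = 18+13 = 31
ES_Staging deploy = max(EF_Frontend dev=22, EF_Unit tests=32, EF_Integration tests=30, EF_Code review=33, EF_Security audit=31) = 33; EF_Staging deploy = 33+8 = 41
Expected project duration μ = 41 weeks. Critical path: Architecture design → Backend dev → Database migration → Code review → Staging deploy.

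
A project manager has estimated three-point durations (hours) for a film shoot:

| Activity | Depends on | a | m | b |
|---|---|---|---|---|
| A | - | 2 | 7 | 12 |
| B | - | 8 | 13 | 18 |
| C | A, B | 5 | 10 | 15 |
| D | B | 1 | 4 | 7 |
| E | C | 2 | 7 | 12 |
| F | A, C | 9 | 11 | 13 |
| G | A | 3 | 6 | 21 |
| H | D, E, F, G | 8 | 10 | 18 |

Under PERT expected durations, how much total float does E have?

te_A = (2 + 4·7 + 12)/6 = 42/6 = 7
te_B = (8 + 4·13 + 18)/6 = 78/6 = 13
te_C = (5 + 4·10 + 15)/6 = 60/6 = 10
te_D = (1 + 4·4 + 7)/6 = 24/6 = 4
te_E = (2 + 4·7 + 12)/6 = 42/6 = 7
te_F = (9 + 4·11 + 13)/6 = 66/6 = 11
te_G = (3 + 4·6 + 21)/6 = 48/6 = 8
te_H = (8 + 4·10 + 18)/6 = 66/6 = 11

Forward pass:
ES_A = 0; EF_A = 7
ES_B = 0; EF_B = 13
ES_C = max(EF_A=7, EF_B=13) = 13; EF_C = 13+10 = 23
ES_D = 13; EF_D = 13+4 = 17
ES_E = 23; EF_E = 23+7 = 30
ES_F = max(EF_A=7, EF_C=23) = 23; EF_F = 23+11 = 34
ES_G = 7; EF_G = 7+8 = 15
ES_H = max(EF_D=17, EF_E=30, EF_F=34, EF_G=15) = 34; EF_H = 34+11 = 45
Expected project duration μ = 45 hours. Critical path: B → C → F → H.

Backward pass:
LF_H = 45; LS_H = 45−11 = 34
LF_G = LS_H = 34; LS_G = 34−8 = 26
LF_F = LS_H = 34; LS_F = 34−11 = 23
LF_E = LS_H = 34; LS_E = 34−7 = 27
LF_D = LS_H = 34; LS_D = 34−4 = 30
LF_C = min(LS_E=27, LS_F=23) = 23; LS_C = 23−10 = 13
LF_B = min(LS_C=13, LS_D=30) = 13; LS_B = 13−13 = 0
LF_A = min(LS_C=13, LS_F=23, LS_G=26) = 13; LS_A = 13−7 = 6
Slack_E = LS_E − ES_E = 27 − 23 = 4

4 hours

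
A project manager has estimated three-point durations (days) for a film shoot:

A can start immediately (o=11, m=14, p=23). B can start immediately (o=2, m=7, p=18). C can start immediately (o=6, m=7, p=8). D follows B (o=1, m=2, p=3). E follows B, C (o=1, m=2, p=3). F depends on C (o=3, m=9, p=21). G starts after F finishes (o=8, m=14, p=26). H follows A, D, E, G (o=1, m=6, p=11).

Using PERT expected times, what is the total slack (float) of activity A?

te_A = (11 + 4·14 + 23)/6 = 90/6 = 15
te_B = (2 + 4·7 + 18)/6 = 48/6 = 8
te_C = (6 + 4·7 + 8)/6 = 42/6 = 7
te_D = (1 + 4·2 + 3)/6 = 12/6 = 2
te_E = (1 + 4·2 + 3)/6 = 12/6 = 2
te_F = (3 + 4·9 + 21)/6 = 60/6 = 10
te_G = (8 + 4·14 + 26)/6 = 90/6 = 15
te_H = (1 + 4·6 + 11)/6 = 36/6 = 6

Forward pass:
ES_A = 0; EF_A = 15
ES_B = 0; EF_B = 8
ES_C = 0; EF_C = 7
ES_D = 8; EF_D = 8+2 = 10
ES_E = max(EF_B=8, EF_C=7) = 8; EF_E = 8+2 = 10
ES_F = 7; EF_F = 7+10 = 17
ES_G = 17; EF_G = 17+15 = 32
ES_H = max(EF_A=15, EF_D=10, EF_E=10, EF_G=32) = 32; EF_H = 32+6 = 38
Expected project duration μ = 38 days. Critical path: C → F → G → H.

Backward pass:
LF_H = 38; LS_H = 38−6 = 32
LF_G = LS_H = 32; LS_G = 32−15 = 17
LF_F = LS_G = 17; LS_F = 17−10 = 7
LF_E = LS_H = 32; LS_E = 32−2 = 30
LF_D = LS_H = 32; LS_D = 32−2 = 30
LF_C = min(LS_E=30, LS_F=7) = 7; LS_C = 7−7 = 0
LF_B = min(LS_D=30, LS_E=30) = 30; LS_B = 30−8 = 22
LF_A = LS_H = 32; LS_A = 32−15 = 17
Slack_A = LS_A − ES_A = 17 − 0 = 17

17 days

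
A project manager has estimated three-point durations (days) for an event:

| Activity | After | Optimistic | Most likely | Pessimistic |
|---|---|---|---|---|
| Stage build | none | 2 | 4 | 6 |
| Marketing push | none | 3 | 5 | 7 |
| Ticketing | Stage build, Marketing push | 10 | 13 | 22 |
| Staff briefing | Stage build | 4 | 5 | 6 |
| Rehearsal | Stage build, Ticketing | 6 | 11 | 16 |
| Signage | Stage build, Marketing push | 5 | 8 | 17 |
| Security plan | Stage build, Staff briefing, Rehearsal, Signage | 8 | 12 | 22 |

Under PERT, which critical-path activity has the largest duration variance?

Security plan

te_Stage build = (2 + 4·4 + 6)/6 = 24/6 = 4; σ²_Stage build = ((6−2)/6)² = 0.444
te_Marketing push = (3 + 4·5 + 7)/6 = 30/6 = 5; σ²_Marketing push = ((7−3)/6)² = 0.444
te_Ticketing = (10 + 4·13 + 22)/6 = 84/6 = 14; σ²_Ticketing = ((22−10)/6)² = 4.000
te_Staff briefing = (4 + 4·5 + 6)/6 = 30/6 = 5; σ²_Staff briefing = ((6−4)/6)² = 0.111
te_Rehearsal = (6 + 4·11 + 16)/6 = 66/6 = 11; σ²_Rehearsal = ((16−6)/6)² = 2.778
te_Signage = (5 + 4·8 + 17)/6 = 54/6 = 9; σ²_Signage = ((17−5)/6)² = 4.000
te_Security plan = (8 + 4·12 + 22)/6 = 78/6 = 13; σ²_Security plan = ((22−8)/6)² = 5.444

Forward pass:
ES_Stage build = 0; EF_Stage build = 4
ES_Marketing push = 0; EF_Marketing push = 5
ES_Ticketing = max(EF_Stage build=4, EF_Marketing push=5) = 5; EF_Ticketing = 5+14 = 19
ES_Staff briefing = 4; EF_Staff briefing = 4+5 = 9
ES_Rehearsal = max(EF_Stage build=4, EF_Ticketing=19) = 19; EF_Rehearsal = 19+11 = 30
ES_Signage = max(EF_Stage build=4, EF_Marketing push=5) = 5; EF_Signage = 5+9 = 14
ES_Security plan = max(EF_Stage build=4, EF_Staff briefing=9, EF_Rehearsal=30, EF_Signage=14) = 30; EF_Security plan = 30+13 = 43
Expected project duration μ = 43 days. Critical path: Marketing push → Ticketing → Rehearsal → Security plan.

Variances on critical path: σ²_Marketing push=0.444, σ²_Ticketing=4.000, σ²_Rehearsal=2.778, σ²_Security plan=5.444.
Largest is σ²_Security plan = 5.444.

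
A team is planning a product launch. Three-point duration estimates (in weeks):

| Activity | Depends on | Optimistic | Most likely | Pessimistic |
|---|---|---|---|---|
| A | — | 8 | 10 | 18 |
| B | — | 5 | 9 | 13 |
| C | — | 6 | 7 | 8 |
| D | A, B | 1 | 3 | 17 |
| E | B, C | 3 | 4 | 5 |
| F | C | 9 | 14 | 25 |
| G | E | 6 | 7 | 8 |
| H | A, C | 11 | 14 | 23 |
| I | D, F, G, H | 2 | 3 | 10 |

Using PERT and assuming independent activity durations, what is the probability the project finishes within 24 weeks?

0.020

te_A = (8 + 4·10 + 18)/6 = 66/6 = 11; σ²_A = ((18−8)/6)² = 2.778
te_B = (5 + 4·9 + 13)/6 = 54/6 = 9; σ²_B = ((13−5)/6)² = 1.778
te_C = (6 + 4·7 + 8)/6 = 42/6 = 7; σ²_C = ((8−6)/6)² = 0.111
te_D = (1 + 4·3 + 17)/6 = 30/6 = 5; σ²_D = ((17−1)/6)² = 7.111
te_E = (3 + 4·4 + 5)/6 = 24/6 = 4; σ²_E = ((5−3)/6)² = 0.111
te_F = (9 + 4·14 + 25)/6 = 90/6 = 15; σ²_F = ((25−9)/6)² = 7.111
te_G = (6 + 4·7 + 8)/6 = 42/6 = 7; σ²_G = ((8−6)/6)² = 0.111
te_H = (11 + 4·14 + 23)/6 = 90/6 = 15; σ²_H = ((23−11)/6)² = 4.000
te_I = (2 + 4·3 + 10)/6 = 24/6 = 4; σ²_I = ((10−2)/6)² = 1.778

Forward pass:
ES_A = 0; EF_A = 11
ES_B = 0; EF_B = 9
ES_C = 0; EF_C = 7
ES_D = max(EF_A=11, EF_B=9) = 11; EF_D = 11+5 = 16
ES_E = max(EF_B=9, EF_C=7) = 9; EF_E = 9+4 = 13
ES_F = 7; EF_F = 7+15 = 22
ES_G = 13; EF_G = 13+7 = 20
ES_H = max(EF_A=11, EF_C=7) = 11; EF_H = 11+15 = 26
ES_I = max(EF_D=16, EF_F=22, EF_G=20, EF_H=26) = 26; EF_I = 26+4 = 30
Expected project duration μ = 30 weeks. Critical path: A → H → I.

Variance along critical path = 2.778 + 4.000 + 1.778 = 8.556; σ = √8.556 = 2.925 weeks.
Z = (24 − 30) / 2.925 = -2.051
P(T ≤ 24) = Φ(-2.051) ≈ 0.020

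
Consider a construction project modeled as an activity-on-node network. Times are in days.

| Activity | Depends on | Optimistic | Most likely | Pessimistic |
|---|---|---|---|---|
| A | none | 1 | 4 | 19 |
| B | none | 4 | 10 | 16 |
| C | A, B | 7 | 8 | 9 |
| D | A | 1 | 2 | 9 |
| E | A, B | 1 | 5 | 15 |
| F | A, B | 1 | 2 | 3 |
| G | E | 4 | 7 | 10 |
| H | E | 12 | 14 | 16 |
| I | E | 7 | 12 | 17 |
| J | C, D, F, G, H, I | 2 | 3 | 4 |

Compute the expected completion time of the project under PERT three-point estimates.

te_A = (1 + 4·4 + 19)/6 = 36/6 = 6
te_B = (4 + 4·10 + 16)/6 = 60/6 = 10
te_C = (7 + 4·8 + 9)/6 = 48/6 = 8
te_D = (1 + 4·2 + 9)/6 = 18/6 = 3
te_E = (1 + 4·5 + 15)/6 = 36/6 = 6
te_F = (1 + 4·2 + 3)/6 = 12/6 = 2
te_G = (4 + 4·7 + 10)/6 = 42/6 = 7
te_H = (12 + 4·14 + 16)/6 = 84/6 = 14
te_I = (7 + 4·12 + 17)/6 = 72/6 = 12
te_J = (2 + 4·3 + 4)/6 = 18/6 = 3

Forward pass:
ES_A = 0; EF_A = 6
ES_B = 0; EF_B = 10
ES_C = max(EF_A=6, EF_B=10) = 10; EF_C = 10+8 = 18
ES_D = 6; EF_D = 6+3 = 9
ES_E = max(EF_A=6, EF_B=10) = 10; EF_E = 10+6 = 16
ES_F = max(EF_A=6, EF_B=10) = 10; EF_F = 10+2 = 12
ES_G = 16; EF_G = 16+7 = 23
ES_H = 16; EF_H = 16+14 = 30
ES_I = 16; EF_I = 16+12 = 28
ES_J = max(EF_C=18, EF_D=9, EF_F=12, EF_G=23, EF_H=30, EF_I=28) = 30; EF_J = 30+3 = 33
Expected project duration μ = 33 days. Critical path: B → E → H → J.

33 days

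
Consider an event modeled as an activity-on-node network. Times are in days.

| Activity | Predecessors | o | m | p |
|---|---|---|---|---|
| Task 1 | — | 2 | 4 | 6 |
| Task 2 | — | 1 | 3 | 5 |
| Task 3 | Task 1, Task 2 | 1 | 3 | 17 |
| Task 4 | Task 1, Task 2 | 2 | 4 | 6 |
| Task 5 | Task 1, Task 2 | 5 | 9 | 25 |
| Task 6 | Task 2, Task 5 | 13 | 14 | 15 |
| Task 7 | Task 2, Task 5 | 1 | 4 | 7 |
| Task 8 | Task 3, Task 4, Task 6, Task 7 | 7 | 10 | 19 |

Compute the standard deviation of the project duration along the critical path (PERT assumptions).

te_Task 1 = (2 + 4·4 + 6)/6 = 24/6 = 4; σ²_Task 1 = ((6−2)/6)² = 0.444
te_Task 2 = (1 + 4·3 + 5)/6 = 18/6 = 3; σ²_Task 2 = ((5−1)/6)² = 0.444
te_Task 3 = (1 + 4·3 + 17)/6 = 30/6 = 5; σ²_Task 3 = ((17−1)/6)² = 7.111
te_Task 4 = (2 + 4·4 + 6)/6 = 24/6 = 4; σ²_Task 4 = ((6−2)/6)² = 0.444
te_Task 5 = (5 + 4·9 + 25)/6 = 66/6 = 11; σ²_Task 5 = ((25−5)/6)² = 11.111
te_Task 6 = (13 + 4·14 + 15)/6 = 84/6 = 14; σ²_Task 6 = ((15−13)/6)² = 0.111
te_Task 7 = (1 + 4·4 + 7)/6 = 24/6 = 4; σ²_Task 7 = ((7−1)/6)² = 1.000
te_Task 8 = (7 + 4·10 + 19)/6 = 66/6 = 11; σ²_Task 8 = ((19−7)/6)² = 4.000

Forward pass:
ES_Task 1 = 0; EF_Task 1 = 4
ES_Task 2 = 0; EF_Task 2 = 3
ES_Task 3 = max(EF_Task 1=4, EF_Task 2=3) = 4; EF_Task 3 = 4+5 = 9
ES_Task 4 = max(EF_Task 1=4, EF_Task 2=3) = 4; EF_Task 4 = 4+4 = 8
ES_Task 5 = max(EF_Task 1=4, EF_Task 2=3) = 4; EF_Task 5 = 4+11 = 15
ES_Task 6 = max(EF_Task 2=3, EF_Task 5=15) = 15; EF_Task 6 = 15+14 = 29
ES_Task 7 = max(EF_Task 2=3, EF_Task 5=15) = 15; EF_Task 7 = 15+4 = 19
ES_Task 8 = max(EF_Task 3=9, EF_Task 4=8, EF_Task 6=29, EF_Task 7=19) = 29; EF_Task 8 = 29+11 = 40
Expected project duration μ = 40 days. Critical path: Task 1 → Task 5 → Task 6 → Task 8.

Variance along critical path = 0.444 + 11.111 + 0.111 + 4.000 = 15.667
σ = √15.667 = 3.958 days

3.96 days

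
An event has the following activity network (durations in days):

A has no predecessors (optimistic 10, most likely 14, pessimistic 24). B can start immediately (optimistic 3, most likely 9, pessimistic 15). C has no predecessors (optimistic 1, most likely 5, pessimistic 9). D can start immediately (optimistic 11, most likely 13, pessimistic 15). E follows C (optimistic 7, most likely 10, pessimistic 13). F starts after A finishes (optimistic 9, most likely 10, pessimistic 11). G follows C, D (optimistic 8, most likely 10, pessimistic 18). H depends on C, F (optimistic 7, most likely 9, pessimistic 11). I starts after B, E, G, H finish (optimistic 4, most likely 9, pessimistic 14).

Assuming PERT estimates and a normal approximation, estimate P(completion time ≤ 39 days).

te_A = (10 + 4·14 + 24)/6 = 90/6 = 15; σ²_A = ((24−10)/6)² = 5.444
te_B = (3 + 4·9 + 15)/6 = 54/6 = 9; σ²_B = ((15−3)/6)² = 4.000
te_C = (1 + 4·5 + 9)/6 = 30/6 = 5; σ²_C = ((9−1)/6)² = 1.778
te_D = (11 + 4·13 + 15)/6 = 78/6 = 13; σ²_D = ((15−11)/6)² = 0.444
te_E = (7 + 4·10 + 13)/6 = 60/6 = 10; σ²_E = ((13−7)/6)² = 1.000
te_F = (9 + 4·10 + 11)/6 = 60/6 = 10; σ²_F = ((11−9)/6)² = 0.111
te_G = (8 + 4·10 + 18)/6 = 66/6 = 11; σ²_G = ((18−8)/6)² = 2.778
te_H = (7 + 4·9 + 11)/6 = 54/6 = 9; σ²_H = ((11−7)/6)² = 0.444
te_I = (4 + 4·9 + 14)/6 = 54/6 = 9; σ²_I = ((14−4)/6)² = 2.778

Forward pass:
ES_A = 0; EF_A = 15
ES_B = 0; EF_B = 9
ES_C = 0; EF_C = 5
ES_D = 0; EF_D = 13
ES_E = 5; EF_E = 5+10 = 15
ES_F = 15; EF_F = 15+10 = 25
ES_G = max(EF_C=5, EF_D=13) = 13; EF_G = 13+11 = 24
ES_H = max(EF_C=5, EF_F=25) = 25; EF_H = 25+9 = 34
ES_I = max(EF_B=9, EF_E=15, EF_G=24, EF_H=34) = 34; EF_I = 34+9 = 43
Expected project duration μ = 43 days. Critical path: A → F → H → I.

Variance along critical path = 5.444 + 0.111 + 0.444 + 2.778 = 8.778; σ = √8.778 = 2.963 days.
Z = (39 − 43) / 2.963 = -1.350
P(T ≤ 39) = Φ(-1.350) ≈ 0.088

0.088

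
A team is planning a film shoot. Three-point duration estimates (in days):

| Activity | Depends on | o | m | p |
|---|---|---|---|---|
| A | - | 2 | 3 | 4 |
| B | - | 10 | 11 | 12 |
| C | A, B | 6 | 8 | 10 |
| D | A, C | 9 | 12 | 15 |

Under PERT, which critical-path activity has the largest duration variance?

te_A = (2 + 4·3 + 4)/6 = 18/6 = 3; σ²_A = ((4−2)/6)² = 0.111
te_B = (10 + 4·11 + 12)/6 = 66/6 = 11; σ²_B = ((12−10)/6)² = 0.111
te_C = (6 + 4·8 + 10)/6 = 48/6 = 8; σ²_C = ((10−6)/6)² = 0.444
te_D = (9 + 4·12 + 15)/6 = 72/6 = 12; σ²_D = ((15−9)/6)² = 1.000

Forward pass:
ES_A = 0; EF_A = 3
ES_B = 0; EF_B = 11
ES_C = max(EF_A=3, EF_B=11) = 11; EF_C = 11+8 = 19
ES_D = max(EF_A=3, EF_C=19) = 19; EF_D = 19+12 = 31
Expected project duration μ = 31 days. Critical path: B → C → D.

Variances on critical path: σ²_B=0.111, σ²_C=0.444, σ²_D=1.000.
Largest is σ²_D = 1.000.

D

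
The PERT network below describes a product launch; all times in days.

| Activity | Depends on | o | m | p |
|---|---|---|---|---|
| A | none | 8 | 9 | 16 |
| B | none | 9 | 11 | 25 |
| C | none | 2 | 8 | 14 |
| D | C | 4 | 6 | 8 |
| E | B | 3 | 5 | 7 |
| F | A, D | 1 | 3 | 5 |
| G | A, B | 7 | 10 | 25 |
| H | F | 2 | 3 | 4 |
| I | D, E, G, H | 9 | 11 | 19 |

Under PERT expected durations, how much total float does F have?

5 days

te_A = (8 + 4·9 + 16)/6 = 60/6 = 10
te_B = (9 + 4·11 + 25)/6 = 78/6 = 13
te_C = (2 + 4·8 + 14)/6 = 48/6 = 8
te_D = (4 + 4·6 + 8)/6 = 36/6 = 6
te_E = (3 + 4·5 + 7)/6 = 30/6 = 5
te_F = (1 + 4·3 + 5)/6 = 18/6 = 3
te_G = (7 + 4·10 + 25)/6 = 72/6 = 12
te_H = (2 + 4·3 + 4)/6 = 18/6 = 3
te_I = (9 + 4·11 + 19)/6 = 72/6 = 12

Forward pass:
ES_A = 0; EF_A = 10
ES_B = 0; EF_B = 13
ES_C = 0; EF_C = 8
ES_D = 8; EF_D = 8+6 = 14
ES_E = 13; EF_E = 13+5 = 18
ES_F = max(EF_A=10, EF_D=14) = 14; EF_F = 14+3 = 17
ES_G = max(EF_A=10, EF_B=13) = 13; EF_G = 13+12 = 25
ES_H = 17; EF_H = 17+3 = 20
ES_I = max(EF_D=14, EF_E=18, EF_G=25, EF_H=20) = 25; EF_I = 25+12 = 37
Expected project duration μ = 37 days. Critical path: B → G → I.

Backward pass:
LF_I = 37; LS_I = 37−12 = 25
LF_H = LS_I = 25; LS_H = 25−3 = 22
LF_G = LS_I = 25; LS_G = 25−12 = 13
LF_F = LS_H = 22; LS_F = 22−3 = 19
LF_E = LS_I = 25; LS_E = 25−5 = 20
LF_D = min(LS_F=19, LS_I=25) = 19; LS_D = 19−6 = 13
LF_C = LS_D = 13; LS_C = 13−8 = 5
LF_B = min(LS_E=20, LS_G=13) = 13; LS_B = 13−13 = 0
LF_A = min(LS_F=19, LS_G=13) = 13; LS_A = 13−10 = 3
Slack_F = LS_F − ES_F = 19 − 14 = 5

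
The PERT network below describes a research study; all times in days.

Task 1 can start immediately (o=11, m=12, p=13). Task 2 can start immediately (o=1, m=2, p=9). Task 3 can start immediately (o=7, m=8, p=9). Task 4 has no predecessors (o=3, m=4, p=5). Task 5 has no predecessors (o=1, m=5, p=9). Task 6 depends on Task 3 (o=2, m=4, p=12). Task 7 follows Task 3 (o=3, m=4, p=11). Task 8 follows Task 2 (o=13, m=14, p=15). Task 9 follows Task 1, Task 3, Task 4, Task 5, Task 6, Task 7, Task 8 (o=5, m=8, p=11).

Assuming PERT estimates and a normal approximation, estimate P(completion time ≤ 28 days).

0.961

te_Task 1 = (11 + 4·12 + 13)/6 = 72/6 = 12; σ²_Task 1 = ((13−11)/6)² = 0.111
te_Task 2 = (1 + 4·2 + 9)/6 = 18/6 = 3; σ²_Task 2 = ((9−1)/6)² = 1.778
te_Task 3 = (7 + 4·8 + 9)/6 = 48/6 = 8; σ²_Task 3 = ((9−7)/6)² = 0.111
te_Task 4 = (3 + 4·4 + 5)/6 = 24/6 = 4; σ²_Task 4 = ((5−3)/6)² = 0.111
te_Task 5 = (1 + 4·5 + 9)/6 = 30/6 = 5; σ²_Task 5 = ((9−1)/6)² = 1.778
te_Task 6 = (2 + 4·4 + 12)/6 = 30/6 = 5; σ²_Task 6 = ((12−2)/6)² = 2.778
te_Task 7 = (3 + 4·4 + 11)/6 = 30/6 = 5; σ²_Task 7 = ((11−3)/6)² = 1.778
te_Task 8 = (13 + 4·14 + 15)/6 = 84/6 = 14; σ²_Task 8 = ((15−13)/6)² = 0.111
te_Task 9 = (5 + 4·8 + 11)/6 = 48/6 = 8; σ²_Task 9 = ((11−5)/6)² = 1.000

Forward pass:
ES_Task 1 = 0; EF_Task 1 = 12
ES_Task 2 = 0; EF_Task 2 = 3
ES_Task 3 = 0; EF_Task 3 = 8
ES_Task 4 = 0; EF_Task 4 = 4
ES_Task 5 = 0; EF_Task 5 = 5
ES_Task 6 = 8; EF_Task 6 = 8+5 = 13
ES_Task 7 = 8; EF_Task 7 = 8+5 = 13
ES_Task 8 = 3; EF_Task 8 = 3+14 = 17
ES_Task 9 = max(EF_Task 1=12, EF_Task 3=8, EF_Task 4=4, EF_Task 5=5, EF_Task 6=13, EF_Task 7=13, EF_Task 8=17) = 17; EF_Task 9 = 17+8 = 25
Expected project duration μ = 25 days. Critical path: Task 2 → Task 8 → Task 9.

Variance along critical path = 1.778 + 0.111 + 1.000 = 2.889; σ = √2.889 = 1.700 days.
Z = (28 − 25) / 1.700 = 1.765
P(T ≤ 28) = Φ(1.765) ≈ 0.961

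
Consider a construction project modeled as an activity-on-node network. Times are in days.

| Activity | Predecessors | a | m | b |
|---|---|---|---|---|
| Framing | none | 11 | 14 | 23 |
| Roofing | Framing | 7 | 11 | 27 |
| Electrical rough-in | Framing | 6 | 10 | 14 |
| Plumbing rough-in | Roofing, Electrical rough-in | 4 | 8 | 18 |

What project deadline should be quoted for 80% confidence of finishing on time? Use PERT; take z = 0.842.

te_Framing = (11 + 4·14 + 23)/6 = 90/6 = 15; σ²_Framing = ((23−11)/6)² = 4.000
te_Roofing = (7 + 4·11 + 27)/6 = 78/6 = 13; σ²_Roofing = ((27−7)/6)² = 11.111
te_Electrical rough-in = (6 + 4·10 + 14)/6 = 60/6 = 10; σ²_Electrical rough-in = ((14−6)/6)² = 1.778
te_Plumbing rough-in = (4 + 4·8 + 18)/6 = 54/6 = 9; σ²_Plumbing rough-in = ((18−4)/6)² = 5.444

Forward pass:
ES_Framing = 0; EF_Framing = 15
ES_Roofing = 15; EF_Roofing = 15+13 = 28
ES_Electrical rough-in = 15; EF_Electrical rough-in = 15+10 = 25
ES_Plumbing rough-in = max(EF_Roofing=28, EF_Electrical rough-in=25) = 28; EF_Plumbing rough-in = 28+9 = 37
Expected project duration μ = 37 days. Critical path: Framing → Roofing → Plumbing rough-in.

Variance along critical path = 4.000 + 11.111 + 5.444 = 20.556; σ = 4.534 days.
D = μ + z·σ = 37 + 0.842·4.534 = 40.8 days

40.8 days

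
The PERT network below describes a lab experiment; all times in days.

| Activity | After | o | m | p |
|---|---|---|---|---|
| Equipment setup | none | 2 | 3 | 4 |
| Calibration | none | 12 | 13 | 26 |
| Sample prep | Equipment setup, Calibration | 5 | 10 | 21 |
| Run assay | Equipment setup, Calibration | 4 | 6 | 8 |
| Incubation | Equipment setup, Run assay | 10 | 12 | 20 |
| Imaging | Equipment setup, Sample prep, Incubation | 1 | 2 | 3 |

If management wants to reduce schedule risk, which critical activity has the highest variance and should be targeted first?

te_Equipment setup = (2 + 4·3 + 4)/6 = 18/6 = 3; σ²_Equipment setup = ((4−2)/6)² = 0.111
te_Calibration = (12 + 4·13 + 26)/6 = 90/6 = 15; σ²_Calibration = ((26−12)/6)² = 5.444
te_Sample prep = (5 + 4·10 + 21)/6 = 66/6 = 11; σ²_Sample prep = ((21−5)/6)² = 7.111
te_Run assay = (4 + 4·6 + 8)/6 = 36/6 = 6; σ²_Run assay = ((8−4)/6)² = 0.444
te_Incubation = (10 + 4·12 + 20)/6 = 78/6 = 13; σ²_Incubation = ((20−10)/6)² = 2.778
te_Imaging = (1 + 4·2 + 3)/6 = 12/6 = 2; σ²_Imaging = ((3−1)/6)² = 0.111

Forward pass:
ES_Equipment setup = 0; EF_Equipment setup = 3
ES_Calibration = 0; EF_Calibration = 15
ES_Sample prep = max(EF_Equipment setup=3, EF_Calibration=15) = 15; EF_Sample prep = 15+11 = 26
ES_Run assay = max(EF_Equipment setup=3, EF_Calibration=15) = 15; EF_Run assay = 15+6 = 21
ES_Incubation = max(EF_Equipment setup=3, EF_Run assay=21) = 21; EF_Incubation = 21+13 = 34
ES_Imaging = max(EF_Equipment setup=3, EF_Sample prep=26, EF_Incubation=34) = 34; EF_Imaging = 34+2 = 36
Expected project duration μ = 36 days. Critical path: Calibration → Run assay → Incubation → Imaging.

Variances on critical path: σ²_Calibration=5.444, σ²_Run assay=0.444, σ²_Incubation=2.778, σ²_Imaging=0.111.
Largest is σ²_Calibration = 5.444.

Calibration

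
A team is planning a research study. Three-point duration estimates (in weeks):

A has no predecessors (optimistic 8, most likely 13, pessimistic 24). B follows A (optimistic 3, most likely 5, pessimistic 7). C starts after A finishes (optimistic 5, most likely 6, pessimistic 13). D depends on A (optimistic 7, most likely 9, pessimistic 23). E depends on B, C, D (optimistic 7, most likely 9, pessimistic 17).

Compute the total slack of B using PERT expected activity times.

te_A = (8 + 4·13 + 24)/6 = 84/6 = 14
te_B = (3 + 4·5 + 7)/6 = 30/6 = 5
te_C = (5 + 4·6 + 13)/6 = 42/6 = 7
te_D = (7 + 4·9 + 23)/6 = 66/6 = 11
te_E = (7 + 4·9 + 17)/6 = 60/6 = 10

Forward pass:
ES_A = 0; EF_A = 14
ES_B = 14; EF_B = 14+5 = 19
ES_C = 14; EF_C = 14+7 = 21
ES_D = 14; EF_D = 14+11 = 25
ES_E = max(EF_B=19, EF_C=21, EF_D=25) = 25; EF_E = 25+10 = 35
Expected project duration μ = 35 weeks. Critical path: A → D → E.

Backward pass:
LF_E = 35; LS_E = 35−10 = 25
LF_D = LS_E = 25; LS_D = 25−11 = 14
LF_C = LS_E = 25; LS_C = 25−7 = 18
LF_B = LS_E = 25; LS_B = 25−5 = 20
LF_A = min(LS_B=20, LS_C=18, LS_D=14) = 14; LS_A = 14−14 = 0
Slack_B = LS_B − ES_B = 20 − 14 = 6

6 weeks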